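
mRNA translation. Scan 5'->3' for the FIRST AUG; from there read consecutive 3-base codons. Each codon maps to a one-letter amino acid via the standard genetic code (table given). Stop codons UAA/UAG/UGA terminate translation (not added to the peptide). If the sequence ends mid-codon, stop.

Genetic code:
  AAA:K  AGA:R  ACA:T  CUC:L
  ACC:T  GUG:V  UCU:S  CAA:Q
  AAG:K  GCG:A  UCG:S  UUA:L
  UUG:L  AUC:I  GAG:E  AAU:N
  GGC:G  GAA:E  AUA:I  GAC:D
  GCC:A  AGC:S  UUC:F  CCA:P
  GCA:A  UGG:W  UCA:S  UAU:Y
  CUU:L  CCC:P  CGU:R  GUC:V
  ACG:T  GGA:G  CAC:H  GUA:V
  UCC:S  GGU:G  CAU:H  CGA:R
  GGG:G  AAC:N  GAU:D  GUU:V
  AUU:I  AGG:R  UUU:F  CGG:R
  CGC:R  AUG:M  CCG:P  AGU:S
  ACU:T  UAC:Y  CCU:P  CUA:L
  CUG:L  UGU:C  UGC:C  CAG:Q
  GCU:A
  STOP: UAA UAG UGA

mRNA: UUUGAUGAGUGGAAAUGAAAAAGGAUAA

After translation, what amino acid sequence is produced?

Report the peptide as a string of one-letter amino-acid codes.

Answer: MSGNEKG

Derivation:
start AUG at pos 4
pos 4: AUG -> M; peptide=M
pos 7: AGU -> S; peptide=MS
pos 10: GGA -> G; peptide=MSG
pos 13: AAU -> N; peptide=MSGN
pos 16: GAA -> E; peptide=MSGNE
pos 19: AAA -> K; peptide=MSGNEK
pos 22: GGA -> G; peptide=MSGNEKG
pos 25: UAA -> STOP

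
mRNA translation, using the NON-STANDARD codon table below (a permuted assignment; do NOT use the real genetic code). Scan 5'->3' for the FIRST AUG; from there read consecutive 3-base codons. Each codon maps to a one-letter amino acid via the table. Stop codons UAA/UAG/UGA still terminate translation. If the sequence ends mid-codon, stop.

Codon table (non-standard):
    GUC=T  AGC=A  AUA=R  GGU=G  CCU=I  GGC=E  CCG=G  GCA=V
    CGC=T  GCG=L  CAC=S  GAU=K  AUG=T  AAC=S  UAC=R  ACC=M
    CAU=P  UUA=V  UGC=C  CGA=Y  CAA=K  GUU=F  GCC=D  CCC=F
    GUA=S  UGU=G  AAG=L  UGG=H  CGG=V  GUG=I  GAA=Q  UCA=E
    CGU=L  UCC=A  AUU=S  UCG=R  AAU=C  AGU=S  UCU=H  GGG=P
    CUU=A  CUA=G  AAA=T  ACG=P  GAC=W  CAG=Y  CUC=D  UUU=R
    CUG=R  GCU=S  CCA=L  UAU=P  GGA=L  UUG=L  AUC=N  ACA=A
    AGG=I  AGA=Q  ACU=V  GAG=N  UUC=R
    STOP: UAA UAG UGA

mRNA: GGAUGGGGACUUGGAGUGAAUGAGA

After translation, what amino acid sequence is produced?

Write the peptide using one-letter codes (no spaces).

Answer: TPVHSQ

Derivation:
start AUG at pos 2
pos 2: AUG -> T; peptide=T
pos 5: GGG -> P; peptide=TP
pos 8: ACU -> V; peptide=TPV
pos 11: UGG -> H; peptide=TPVH
pos 14: AGU -> S; peptide=TPVHS
pos 17: GAA -> Q; peptide=TPVHSQ
pos 20: UGA -> STOP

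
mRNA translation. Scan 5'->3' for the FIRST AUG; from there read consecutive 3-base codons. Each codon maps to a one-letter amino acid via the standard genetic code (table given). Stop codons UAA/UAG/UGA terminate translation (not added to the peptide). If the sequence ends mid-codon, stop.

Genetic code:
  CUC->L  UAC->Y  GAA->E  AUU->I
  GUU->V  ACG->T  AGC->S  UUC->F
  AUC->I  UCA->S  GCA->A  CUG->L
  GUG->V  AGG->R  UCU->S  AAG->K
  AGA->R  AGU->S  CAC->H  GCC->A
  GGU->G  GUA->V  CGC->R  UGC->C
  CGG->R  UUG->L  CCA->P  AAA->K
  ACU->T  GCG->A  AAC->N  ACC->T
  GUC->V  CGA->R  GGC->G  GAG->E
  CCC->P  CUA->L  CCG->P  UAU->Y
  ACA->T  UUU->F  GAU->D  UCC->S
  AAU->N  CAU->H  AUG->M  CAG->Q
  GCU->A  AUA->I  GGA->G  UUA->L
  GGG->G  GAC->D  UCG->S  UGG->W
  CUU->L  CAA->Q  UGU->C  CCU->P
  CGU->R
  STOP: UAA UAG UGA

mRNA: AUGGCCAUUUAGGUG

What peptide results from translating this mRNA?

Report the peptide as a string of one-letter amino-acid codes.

start AUG at pos 0
pos 0: AUG -> M; peptide=M
pos 3: GCC -> A; peptide=MA
pos 6: AUU -> I; peptide=MAI
pos 9: UAG -> STOP

Answer: MAI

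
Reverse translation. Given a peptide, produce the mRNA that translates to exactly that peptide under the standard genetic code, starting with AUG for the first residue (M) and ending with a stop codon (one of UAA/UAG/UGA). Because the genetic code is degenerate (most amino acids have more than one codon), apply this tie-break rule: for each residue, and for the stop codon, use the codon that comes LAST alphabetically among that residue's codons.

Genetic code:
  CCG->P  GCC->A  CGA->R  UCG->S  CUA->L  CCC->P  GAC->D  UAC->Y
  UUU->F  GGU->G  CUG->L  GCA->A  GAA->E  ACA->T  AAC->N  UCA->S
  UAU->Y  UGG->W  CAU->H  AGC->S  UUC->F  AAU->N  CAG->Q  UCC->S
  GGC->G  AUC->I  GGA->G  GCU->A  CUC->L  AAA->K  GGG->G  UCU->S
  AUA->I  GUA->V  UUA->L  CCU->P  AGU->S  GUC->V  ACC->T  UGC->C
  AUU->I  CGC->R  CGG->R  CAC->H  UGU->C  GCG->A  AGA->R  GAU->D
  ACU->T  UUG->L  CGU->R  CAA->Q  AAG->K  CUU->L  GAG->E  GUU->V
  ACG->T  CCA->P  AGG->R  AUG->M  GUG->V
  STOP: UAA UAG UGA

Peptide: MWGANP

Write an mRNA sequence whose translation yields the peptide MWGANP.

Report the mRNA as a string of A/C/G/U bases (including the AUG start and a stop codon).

Answer: mRNA: AUGUGGGGUGCUAAUCCUUGA

Derivation:
residue 1: M -> AUG (start codon)
residue 2: W -> UGG (only codon)
residue 3: G codons sorted = GGA,GGC,GGG,GGU -> pick last = GGU
residue 4: A codons sorted = GCA,GCC,GCG,GCU -> pick last = GCU
residue 5: N codons sorted = AAC,AAU -> pick last = AAU
residue 6: P codons sorted = CCA,CCC,CCG,CCU -> pick last = CCU
terminator: stop codons sorted = UAA,UAG,UGA -> pick last = UGA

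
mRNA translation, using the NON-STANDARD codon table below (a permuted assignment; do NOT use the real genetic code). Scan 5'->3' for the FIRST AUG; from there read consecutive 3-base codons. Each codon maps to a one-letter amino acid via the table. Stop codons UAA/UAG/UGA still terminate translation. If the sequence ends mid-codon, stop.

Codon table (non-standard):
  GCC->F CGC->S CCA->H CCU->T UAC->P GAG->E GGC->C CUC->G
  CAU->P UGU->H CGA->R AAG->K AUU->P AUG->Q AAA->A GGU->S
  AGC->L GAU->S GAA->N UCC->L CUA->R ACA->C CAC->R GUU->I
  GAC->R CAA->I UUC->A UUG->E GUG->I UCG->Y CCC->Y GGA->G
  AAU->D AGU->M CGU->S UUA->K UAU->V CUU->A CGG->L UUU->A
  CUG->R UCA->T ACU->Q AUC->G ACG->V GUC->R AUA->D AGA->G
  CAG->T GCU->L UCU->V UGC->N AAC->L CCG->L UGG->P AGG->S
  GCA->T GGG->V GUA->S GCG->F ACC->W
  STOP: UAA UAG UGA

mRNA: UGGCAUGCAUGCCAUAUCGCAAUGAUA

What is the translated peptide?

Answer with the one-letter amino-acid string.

Answer: QPFDYI

Derivation:
start AUG at pos 4
pos 4: AUG -> Q; peptide=Q
pos 7: CAU -> P; peptide=QP
pos 10: GCC -> F; peptide=QPF
pos 13: AUA -> D; peptide=QPFD
pos 16: UCG -> Y; peptide=QPFDY
pos 19: CAA -> I; peptide=QPFDYI
pos 22: UGA -> STOP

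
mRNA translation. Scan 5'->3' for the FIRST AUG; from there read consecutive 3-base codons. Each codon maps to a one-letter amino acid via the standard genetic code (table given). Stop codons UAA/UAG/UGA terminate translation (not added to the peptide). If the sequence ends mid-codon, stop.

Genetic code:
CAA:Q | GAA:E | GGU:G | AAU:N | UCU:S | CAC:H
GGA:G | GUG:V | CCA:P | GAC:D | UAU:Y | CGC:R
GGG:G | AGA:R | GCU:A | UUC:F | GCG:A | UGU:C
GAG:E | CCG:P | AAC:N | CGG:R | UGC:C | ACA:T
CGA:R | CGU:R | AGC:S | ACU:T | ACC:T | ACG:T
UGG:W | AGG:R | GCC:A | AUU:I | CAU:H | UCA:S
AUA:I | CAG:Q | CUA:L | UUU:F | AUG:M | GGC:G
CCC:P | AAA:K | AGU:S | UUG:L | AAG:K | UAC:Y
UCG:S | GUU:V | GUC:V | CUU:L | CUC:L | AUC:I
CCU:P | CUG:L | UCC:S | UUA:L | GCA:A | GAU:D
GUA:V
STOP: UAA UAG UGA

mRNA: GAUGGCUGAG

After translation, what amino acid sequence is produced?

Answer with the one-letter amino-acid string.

start AUG at pos 1
pos 1: AUG -> M; peptide=M
pos 4: GCU -> A; peptide=MA
pos 7: GAG -> E; peptide=MAE
pos 10: only 0 nt remain (<3), stop (end of mRNA)

Answer: MAE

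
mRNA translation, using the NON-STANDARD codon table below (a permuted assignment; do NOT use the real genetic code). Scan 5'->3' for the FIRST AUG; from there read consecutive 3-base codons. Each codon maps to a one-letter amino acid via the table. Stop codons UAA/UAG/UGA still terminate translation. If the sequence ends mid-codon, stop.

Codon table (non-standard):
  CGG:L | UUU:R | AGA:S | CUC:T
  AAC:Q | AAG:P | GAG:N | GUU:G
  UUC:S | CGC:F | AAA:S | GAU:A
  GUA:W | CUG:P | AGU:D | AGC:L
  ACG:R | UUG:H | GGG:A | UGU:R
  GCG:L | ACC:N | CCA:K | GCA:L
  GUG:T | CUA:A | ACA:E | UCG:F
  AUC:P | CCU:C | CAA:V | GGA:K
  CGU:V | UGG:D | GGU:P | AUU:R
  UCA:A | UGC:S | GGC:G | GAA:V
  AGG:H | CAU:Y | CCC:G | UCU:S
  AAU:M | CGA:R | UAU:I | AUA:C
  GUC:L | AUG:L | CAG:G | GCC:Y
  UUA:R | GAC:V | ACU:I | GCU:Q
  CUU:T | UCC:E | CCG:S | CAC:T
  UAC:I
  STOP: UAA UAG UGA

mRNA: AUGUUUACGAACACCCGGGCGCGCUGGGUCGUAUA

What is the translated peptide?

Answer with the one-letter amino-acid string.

Answer: LRRQNLLFDLW

Derivation:
start AUG at pos 0
pos 0: AUG -> L; peptide=L
pos 3: UUU -> R; peptide=LR
pos 6: ACG -> R; peptide=LRR
pos 9: AAC -> Q; peptide=LRRQ
pos 12: ACC -> N; peptide=LRRQN
pos 15: CGG -> L; peptide=LRRQNL
pos 18: GCG -> L; peptide=LRRQNLL
pos 21: CGC -> F; peptide=LRRQNLLF
pos 24: UGG -> D; peptide=LRRQNLLFD
pos 27: GUC -> L; peptide=LRRQNLLFDL
pos 30: GUA -> W; peptide=LRRQNLLFDLW
pos 33: only 2 nt remain (<3), stop (end of mRNA)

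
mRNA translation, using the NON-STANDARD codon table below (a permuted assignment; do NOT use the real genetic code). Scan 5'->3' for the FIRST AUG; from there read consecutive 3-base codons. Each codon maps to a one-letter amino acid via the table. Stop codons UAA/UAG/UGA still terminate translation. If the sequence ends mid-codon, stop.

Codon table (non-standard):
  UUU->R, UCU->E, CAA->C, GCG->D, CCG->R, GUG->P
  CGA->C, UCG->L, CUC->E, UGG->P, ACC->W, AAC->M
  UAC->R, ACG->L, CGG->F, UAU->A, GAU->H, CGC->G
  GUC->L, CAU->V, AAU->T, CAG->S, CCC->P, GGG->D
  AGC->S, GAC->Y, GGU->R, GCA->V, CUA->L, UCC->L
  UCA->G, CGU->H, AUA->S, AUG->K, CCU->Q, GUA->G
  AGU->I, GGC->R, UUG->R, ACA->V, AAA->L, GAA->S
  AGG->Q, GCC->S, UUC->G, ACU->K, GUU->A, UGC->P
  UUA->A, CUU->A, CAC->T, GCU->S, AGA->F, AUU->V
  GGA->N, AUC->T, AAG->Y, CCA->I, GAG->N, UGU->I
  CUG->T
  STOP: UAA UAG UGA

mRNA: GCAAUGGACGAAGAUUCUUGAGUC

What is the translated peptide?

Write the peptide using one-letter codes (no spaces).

Answer: KYSHE

Derivation:
start AUG at pos 3
pos 3: AUG -> K; peptide=K
pos 6: GAC -> Y; peptide=KY
pos 9: GAA -> S; peptide=KYS
pos 12: GAU -> H; peptide=KYSH
pos 15: UCU -> E; peptide=KYSHE
pos 18: UGA -> STOP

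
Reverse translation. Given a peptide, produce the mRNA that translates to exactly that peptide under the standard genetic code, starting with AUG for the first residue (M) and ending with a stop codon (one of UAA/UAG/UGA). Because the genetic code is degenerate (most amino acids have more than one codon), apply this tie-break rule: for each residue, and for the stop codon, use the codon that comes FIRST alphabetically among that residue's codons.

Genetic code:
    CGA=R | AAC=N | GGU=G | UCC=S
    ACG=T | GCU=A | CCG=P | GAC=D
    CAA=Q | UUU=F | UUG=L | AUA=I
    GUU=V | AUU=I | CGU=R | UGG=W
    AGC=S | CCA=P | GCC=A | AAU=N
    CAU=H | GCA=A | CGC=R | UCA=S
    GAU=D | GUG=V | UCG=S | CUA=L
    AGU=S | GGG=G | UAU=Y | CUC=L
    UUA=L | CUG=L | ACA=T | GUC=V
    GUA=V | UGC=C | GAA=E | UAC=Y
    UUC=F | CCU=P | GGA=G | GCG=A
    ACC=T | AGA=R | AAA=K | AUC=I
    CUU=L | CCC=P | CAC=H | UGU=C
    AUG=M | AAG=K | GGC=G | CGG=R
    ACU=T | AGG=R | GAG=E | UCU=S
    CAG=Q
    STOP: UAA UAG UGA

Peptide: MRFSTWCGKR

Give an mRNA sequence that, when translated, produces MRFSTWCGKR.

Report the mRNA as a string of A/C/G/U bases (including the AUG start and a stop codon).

residue 1: M -> AUG (start codon)
residue 2: R codons sorted = AGA,AGG,CGA,CGC,CGG,CGU -> pick first = AGA
residue 3: F codons sorted = UUC,UUU -> pick first = UUC
residue 4: S codons sorted = AGC,AGU,UCA,UCC,UCG,UCU -> pick first = AGC
residue 5: T codons sorted = ACA,ACC,ACG,ACU -> pick first = ACA
residue 6: W -> UGG (only codon)
residue 7: C codons sorted = UGC,UGU -> pick first = UGC
residue 8: G codons sorted = GGA,GGC,GGG,GGU -> pick first = GGA
residue 9: K codons sorted = AAA,AAG -> pick first = AAA
residue 10: R codons sorted = AGA,AGG,CGA,CGC,CGG,CGU -> pick first = AGA
terminator: stop codons sorted = UAA,UAG,UGA -> pick first = UAA

Answer: mRNA: AUGAGAUUCAGCACAUGGUGCGGAAAAAGAUAA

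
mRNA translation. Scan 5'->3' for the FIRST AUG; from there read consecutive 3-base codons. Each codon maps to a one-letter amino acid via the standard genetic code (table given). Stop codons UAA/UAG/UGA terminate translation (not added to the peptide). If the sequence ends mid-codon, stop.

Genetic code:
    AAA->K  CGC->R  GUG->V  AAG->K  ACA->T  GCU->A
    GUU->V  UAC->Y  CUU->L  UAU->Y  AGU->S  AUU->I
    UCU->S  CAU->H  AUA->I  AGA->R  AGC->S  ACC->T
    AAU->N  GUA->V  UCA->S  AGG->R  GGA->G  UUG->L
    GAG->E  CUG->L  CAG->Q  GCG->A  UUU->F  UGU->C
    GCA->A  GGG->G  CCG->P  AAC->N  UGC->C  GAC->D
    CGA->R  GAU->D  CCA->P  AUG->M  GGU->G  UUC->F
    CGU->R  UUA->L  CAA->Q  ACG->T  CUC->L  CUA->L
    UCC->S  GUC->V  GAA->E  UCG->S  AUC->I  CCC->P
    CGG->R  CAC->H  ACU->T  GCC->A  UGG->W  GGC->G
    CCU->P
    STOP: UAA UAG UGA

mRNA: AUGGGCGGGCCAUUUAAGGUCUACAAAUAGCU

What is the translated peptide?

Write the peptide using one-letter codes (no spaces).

Answer: MGGPFKVYK

Derivation:
start AUG at pos 0
pos 0: AUG -> M; peptide=M
pos 3: GGC -> G; peptide=MG
pos 6: GGG -> G; peptide=MGG
pos 9: CCA -> P; peptide=MGGP
pos 12: UUU -> F; peptide=MGGPF
pos 15: AAG -> K; peptide=MGGPFK
pos 18: GUC -> V; peptide=MGGPFKV
pos 21: UAC -> Y; peptide=MGGPFKVY
pos 24: AAA -> K; peptide=MGGPFKVYK
pos 27: UAG -> STOP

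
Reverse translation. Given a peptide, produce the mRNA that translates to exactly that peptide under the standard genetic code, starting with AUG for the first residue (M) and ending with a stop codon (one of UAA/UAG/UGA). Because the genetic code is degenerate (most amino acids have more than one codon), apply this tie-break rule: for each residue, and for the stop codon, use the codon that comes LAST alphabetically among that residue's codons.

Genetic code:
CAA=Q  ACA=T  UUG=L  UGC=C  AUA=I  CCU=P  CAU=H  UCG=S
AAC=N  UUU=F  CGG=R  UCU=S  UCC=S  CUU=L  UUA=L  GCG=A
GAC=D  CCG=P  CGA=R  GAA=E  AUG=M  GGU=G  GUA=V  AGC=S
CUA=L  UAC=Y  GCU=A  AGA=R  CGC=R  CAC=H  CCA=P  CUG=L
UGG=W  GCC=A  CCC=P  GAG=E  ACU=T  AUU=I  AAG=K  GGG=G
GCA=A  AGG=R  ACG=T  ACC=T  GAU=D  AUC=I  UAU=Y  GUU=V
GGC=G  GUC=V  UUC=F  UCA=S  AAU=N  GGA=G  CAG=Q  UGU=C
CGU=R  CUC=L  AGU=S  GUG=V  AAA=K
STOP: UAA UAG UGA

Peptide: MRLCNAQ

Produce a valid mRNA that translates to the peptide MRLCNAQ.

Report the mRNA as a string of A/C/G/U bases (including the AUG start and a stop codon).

Answer: mRNA: AUGCGUUUGUGUAAUGCUCAGUGA

Derivation:
residue 1: M -> AUG (start codon)
residue 2: R codons sorted = AGA,AGG,CGA,CGC,CGG,CGU -> pick last = CGU
residue 3: L codons sorted = CUA,CUC,CUG,CUU,UUA,UUG -> pick last = UUG
residue 4: C codons sorted = UGC,UGU -> pick last = UGU
residue 5: N codons sorted = AAC,AAU -> pick last = AAU
residue 6: A codons sorted = GCA,GCC,GCG,GCU -> pick last = GCU
residue 7: Q codons sorted = CAA,CAG -> pick last = CAG
terminator: stop codons sorted = UAA,UAG,UGA -> pick last = UGA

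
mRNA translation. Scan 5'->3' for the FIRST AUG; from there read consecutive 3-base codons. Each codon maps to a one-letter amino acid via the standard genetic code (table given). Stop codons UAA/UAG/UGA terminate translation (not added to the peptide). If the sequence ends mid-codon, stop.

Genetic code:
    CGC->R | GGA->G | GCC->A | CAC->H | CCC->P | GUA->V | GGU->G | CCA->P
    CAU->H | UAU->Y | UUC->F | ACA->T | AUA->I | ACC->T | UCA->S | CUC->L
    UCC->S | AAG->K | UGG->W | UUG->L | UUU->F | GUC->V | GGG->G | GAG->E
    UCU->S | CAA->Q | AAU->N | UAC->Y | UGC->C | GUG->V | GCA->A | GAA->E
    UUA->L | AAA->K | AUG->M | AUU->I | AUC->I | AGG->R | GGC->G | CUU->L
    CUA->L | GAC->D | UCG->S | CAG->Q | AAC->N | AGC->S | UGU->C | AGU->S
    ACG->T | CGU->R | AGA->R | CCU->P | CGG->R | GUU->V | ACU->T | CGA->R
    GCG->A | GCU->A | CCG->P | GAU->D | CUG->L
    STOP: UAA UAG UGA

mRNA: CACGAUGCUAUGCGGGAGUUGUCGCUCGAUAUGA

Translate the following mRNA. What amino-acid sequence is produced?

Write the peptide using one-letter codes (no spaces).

start AUG at pos 4
pos 4: AUG -> M; peptide=M
pos 7: CUA -> L; peptide=ML
pos 10: UGC -> C; peptide=MLC
pos 13: GGG -> G; peptide=MLCG
pos 16: AGU -> S; peptide=MLCGS
pos 19: UGU -> C; peptide=MLCGSC
pos 22: CGC -> R; peptide=MLCGSCR
pos 25: UCG -> S; peptide=MLCGSCRS
pos 28: AUA -> I; peptide=MLCGSCRSI
pos 31: UGA -> STOP

Answer: MLCGSCRSI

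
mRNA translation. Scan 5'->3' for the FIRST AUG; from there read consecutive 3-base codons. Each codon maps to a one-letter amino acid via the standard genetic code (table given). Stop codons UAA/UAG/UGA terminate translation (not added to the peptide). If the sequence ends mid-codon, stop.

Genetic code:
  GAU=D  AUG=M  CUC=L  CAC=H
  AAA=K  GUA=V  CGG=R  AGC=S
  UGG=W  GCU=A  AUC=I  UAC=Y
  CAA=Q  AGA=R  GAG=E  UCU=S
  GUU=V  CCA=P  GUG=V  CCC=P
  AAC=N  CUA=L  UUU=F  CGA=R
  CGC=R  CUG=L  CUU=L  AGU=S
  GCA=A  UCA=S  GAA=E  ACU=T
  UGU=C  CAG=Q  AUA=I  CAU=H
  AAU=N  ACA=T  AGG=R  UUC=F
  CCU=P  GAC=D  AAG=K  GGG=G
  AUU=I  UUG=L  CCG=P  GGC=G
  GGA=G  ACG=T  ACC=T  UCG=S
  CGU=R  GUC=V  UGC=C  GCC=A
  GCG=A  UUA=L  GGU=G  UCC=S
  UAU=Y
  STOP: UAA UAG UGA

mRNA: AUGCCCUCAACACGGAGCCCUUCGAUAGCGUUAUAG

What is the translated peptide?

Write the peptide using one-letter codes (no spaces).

Answer: MPSTRSPSIAL

Derivation:
start AUG at pos 0
pos 0: AUG -> M; peptide=M
pos 3: CCC -> P; peptide=MP
pos 6: UCA -> S; peptide=MPS
pos 9: ACA -> T; peptide=MPST
pos 12: CGG -> R; peptide=MPSTR
pos 15: AGC -> S; peptide=MPSTRS
pos 18: CCU -> P; peptide=MPSTRSP
pos 21: UCG -> S; peptide=MPSTRSPS
pos 24: AUA -> I; peptide=MPSTRSPSI
pos 27: GCG -> A; peptide=MPSTRSPSIA
pos 30: UUA -> L; peptide=MPSTRSPSIAL
pos 33: UAG -> STOP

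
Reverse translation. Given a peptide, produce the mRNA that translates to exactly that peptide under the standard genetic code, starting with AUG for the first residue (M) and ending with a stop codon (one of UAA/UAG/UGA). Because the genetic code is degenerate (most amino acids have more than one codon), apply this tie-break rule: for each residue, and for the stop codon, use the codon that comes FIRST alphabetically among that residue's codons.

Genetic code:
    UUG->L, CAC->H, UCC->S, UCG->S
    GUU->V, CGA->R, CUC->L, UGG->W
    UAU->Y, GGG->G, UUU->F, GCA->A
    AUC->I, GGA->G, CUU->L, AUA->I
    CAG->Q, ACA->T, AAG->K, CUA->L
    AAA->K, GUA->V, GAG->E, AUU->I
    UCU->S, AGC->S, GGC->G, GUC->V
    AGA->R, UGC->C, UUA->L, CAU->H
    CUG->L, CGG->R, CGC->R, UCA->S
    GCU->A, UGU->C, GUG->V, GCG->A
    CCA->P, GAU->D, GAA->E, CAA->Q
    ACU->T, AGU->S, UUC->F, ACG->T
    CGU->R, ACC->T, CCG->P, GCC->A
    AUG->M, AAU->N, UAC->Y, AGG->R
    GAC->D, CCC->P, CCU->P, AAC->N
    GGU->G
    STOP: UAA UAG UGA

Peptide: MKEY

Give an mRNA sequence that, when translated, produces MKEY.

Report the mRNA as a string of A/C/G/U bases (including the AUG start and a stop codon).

Answer: mRNA: AUGAAAGAAUACUAA

Derivation:
residue 1: M -> AUG (start codon)
residue 2: K codons sorted = AAA,AAG -> pick first = AAA
residue 3: E codons sorted = GAA,GAG -> pick first = GAA
residue 4: Y codons sorted = UAC,UAU -> pick first = UAC
terminator: stop codons sorted = UAA,UAG,UGA -> pick first = UAA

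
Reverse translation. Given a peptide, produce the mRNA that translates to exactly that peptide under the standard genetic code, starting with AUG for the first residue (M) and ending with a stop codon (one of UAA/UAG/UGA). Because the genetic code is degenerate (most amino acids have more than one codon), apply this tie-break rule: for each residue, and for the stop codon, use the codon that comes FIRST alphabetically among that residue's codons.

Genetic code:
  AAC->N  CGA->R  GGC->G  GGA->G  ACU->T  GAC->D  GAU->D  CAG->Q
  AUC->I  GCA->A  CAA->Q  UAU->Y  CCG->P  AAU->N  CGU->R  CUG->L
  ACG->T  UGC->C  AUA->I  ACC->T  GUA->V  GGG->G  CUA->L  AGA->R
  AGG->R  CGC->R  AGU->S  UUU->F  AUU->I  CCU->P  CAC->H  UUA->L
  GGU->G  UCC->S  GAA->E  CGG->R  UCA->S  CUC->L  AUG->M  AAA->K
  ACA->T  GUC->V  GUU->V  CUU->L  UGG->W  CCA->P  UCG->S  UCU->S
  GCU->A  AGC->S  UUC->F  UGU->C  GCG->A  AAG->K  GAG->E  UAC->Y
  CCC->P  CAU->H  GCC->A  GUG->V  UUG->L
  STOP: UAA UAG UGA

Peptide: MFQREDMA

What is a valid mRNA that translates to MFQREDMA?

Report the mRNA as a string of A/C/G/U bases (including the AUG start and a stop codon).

residue 1: M -> AUG (start codon)
residue 2: F codons sorted = UUC,UUU -> pick first = UUC
residue 3: Q codons sorted = CAA,CAG -> pick first = CAA
residue 4: R codons sorted = AGA,AGG,CGA,CGC,CGG,CGU -> pick first = AGA
residue 5: E codons sorted = GAA,GAG -> pick first = GAA
residue 6: D codons sorted = GAC,GAU -> pick first = GAC
residue 7: M -> AUG (only codon)
residue 8: A codons sorted = GCA,GCC,GCG,GCU -> pick first = GCA
terminator: stop codons sorted = UAA,UAG,UGA -> pick first = UAA

Answer: mRNA: AUGUUCCAAAGAGAAGACAUGGCAUAA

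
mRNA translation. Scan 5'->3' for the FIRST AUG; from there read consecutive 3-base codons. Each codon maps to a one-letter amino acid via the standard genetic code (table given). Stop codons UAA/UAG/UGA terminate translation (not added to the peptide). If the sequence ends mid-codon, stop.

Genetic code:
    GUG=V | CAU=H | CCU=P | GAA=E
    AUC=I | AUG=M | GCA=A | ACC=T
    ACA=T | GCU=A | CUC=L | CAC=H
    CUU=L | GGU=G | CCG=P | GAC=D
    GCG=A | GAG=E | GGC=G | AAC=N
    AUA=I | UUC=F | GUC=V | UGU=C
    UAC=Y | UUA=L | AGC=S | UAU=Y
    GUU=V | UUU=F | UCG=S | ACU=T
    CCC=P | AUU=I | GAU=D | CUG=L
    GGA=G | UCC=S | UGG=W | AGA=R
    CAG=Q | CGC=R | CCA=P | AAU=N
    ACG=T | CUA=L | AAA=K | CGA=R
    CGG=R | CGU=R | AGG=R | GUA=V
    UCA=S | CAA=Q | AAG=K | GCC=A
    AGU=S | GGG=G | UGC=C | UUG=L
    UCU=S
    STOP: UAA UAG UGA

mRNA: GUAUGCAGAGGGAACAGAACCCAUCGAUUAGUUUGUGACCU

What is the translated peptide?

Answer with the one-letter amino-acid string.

Answer: MQREQNPSISL

Derivation:
start AUG at pos 2
pos 2: AUG -> M; peptide=M
pos 5: CAG -> Q; peptide=MQ
pos 8: AGG -> R; peptide=MQR
pos 11: GAA -> E; peptide=MQRE
pos 14: CAG -> Q; peptide=MQREQ
pos 17: AAC -> N; peptide=MQREQN
pos 20: CCA -> P; peptide=MQREQNP
pos 23: UCG -> S; peptide=MQREQNPS
pos 26: AUU -> I; peptide=MQREQNPSI
pos 29: AGU -> S; peptide=MQREQNPSIS
pos 32: UUG -> L; peptide=MQREQNPSISL
pos 35: UGA -> STOP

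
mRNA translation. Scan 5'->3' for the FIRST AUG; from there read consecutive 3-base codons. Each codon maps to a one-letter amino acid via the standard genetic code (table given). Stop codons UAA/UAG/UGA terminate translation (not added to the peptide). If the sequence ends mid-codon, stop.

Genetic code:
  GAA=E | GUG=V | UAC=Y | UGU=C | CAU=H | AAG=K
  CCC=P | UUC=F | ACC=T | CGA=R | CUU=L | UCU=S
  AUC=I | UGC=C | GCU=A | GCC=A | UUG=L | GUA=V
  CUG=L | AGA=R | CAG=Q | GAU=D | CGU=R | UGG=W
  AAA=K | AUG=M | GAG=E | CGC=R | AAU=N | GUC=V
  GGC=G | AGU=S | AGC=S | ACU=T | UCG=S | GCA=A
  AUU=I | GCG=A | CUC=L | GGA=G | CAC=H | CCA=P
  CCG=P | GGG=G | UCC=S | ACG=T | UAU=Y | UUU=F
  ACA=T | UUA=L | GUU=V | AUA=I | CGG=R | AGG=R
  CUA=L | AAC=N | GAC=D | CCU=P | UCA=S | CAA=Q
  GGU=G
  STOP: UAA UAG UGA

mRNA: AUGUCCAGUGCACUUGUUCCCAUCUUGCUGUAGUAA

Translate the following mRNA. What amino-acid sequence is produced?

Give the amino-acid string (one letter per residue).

Answer: MSSALVPILL

Derivation:
start AUG at pos 0
pos 0: AUG -> M; peptide=M
pos 3: UCC -> S; peptide=MS
pos 6: AGU -> S; peptide=MSS
pos 9: GCA -> A; peptide=MSSA
pos 12: CUU -> L; peptide=MSSAL
pos 15: GUU -> V; peptide=MSSALV
pos 18: CCC -> P; peptide=MSSALVP
pos 21: AUC -> I; peptide=MSSALVPI
pos 24: UUG -> L; peptide=MSSALVPIL
pos 27: CUG -> L; peptide=MSSALVPILL
pos 30: UAG -> STOP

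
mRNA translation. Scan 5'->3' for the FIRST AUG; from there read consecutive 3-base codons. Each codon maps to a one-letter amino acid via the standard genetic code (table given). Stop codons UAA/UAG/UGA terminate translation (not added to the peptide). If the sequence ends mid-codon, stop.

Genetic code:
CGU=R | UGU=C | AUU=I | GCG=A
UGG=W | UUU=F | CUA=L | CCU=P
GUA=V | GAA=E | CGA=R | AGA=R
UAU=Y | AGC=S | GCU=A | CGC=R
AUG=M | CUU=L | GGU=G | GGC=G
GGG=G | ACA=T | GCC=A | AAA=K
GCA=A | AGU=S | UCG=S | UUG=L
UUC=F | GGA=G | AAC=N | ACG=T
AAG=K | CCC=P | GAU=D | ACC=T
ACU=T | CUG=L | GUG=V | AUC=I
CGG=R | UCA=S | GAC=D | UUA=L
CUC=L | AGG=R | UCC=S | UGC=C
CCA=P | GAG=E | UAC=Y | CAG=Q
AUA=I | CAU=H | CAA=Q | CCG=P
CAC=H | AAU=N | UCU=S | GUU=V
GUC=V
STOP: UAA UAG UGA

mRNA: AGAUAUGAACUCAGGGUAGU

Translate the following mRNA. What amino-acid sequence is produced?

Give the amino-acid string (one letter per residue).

start AUG at pos 4
pos 4: AUG -> M; peptide=M
pos 7: AAC -> N; peptide=MN
pos 10: UCA -> S; peptide=MNS
pos 13: GGG -> G; peptide=MNSG
pos 16: UAG -> STOP

Answer: MNSG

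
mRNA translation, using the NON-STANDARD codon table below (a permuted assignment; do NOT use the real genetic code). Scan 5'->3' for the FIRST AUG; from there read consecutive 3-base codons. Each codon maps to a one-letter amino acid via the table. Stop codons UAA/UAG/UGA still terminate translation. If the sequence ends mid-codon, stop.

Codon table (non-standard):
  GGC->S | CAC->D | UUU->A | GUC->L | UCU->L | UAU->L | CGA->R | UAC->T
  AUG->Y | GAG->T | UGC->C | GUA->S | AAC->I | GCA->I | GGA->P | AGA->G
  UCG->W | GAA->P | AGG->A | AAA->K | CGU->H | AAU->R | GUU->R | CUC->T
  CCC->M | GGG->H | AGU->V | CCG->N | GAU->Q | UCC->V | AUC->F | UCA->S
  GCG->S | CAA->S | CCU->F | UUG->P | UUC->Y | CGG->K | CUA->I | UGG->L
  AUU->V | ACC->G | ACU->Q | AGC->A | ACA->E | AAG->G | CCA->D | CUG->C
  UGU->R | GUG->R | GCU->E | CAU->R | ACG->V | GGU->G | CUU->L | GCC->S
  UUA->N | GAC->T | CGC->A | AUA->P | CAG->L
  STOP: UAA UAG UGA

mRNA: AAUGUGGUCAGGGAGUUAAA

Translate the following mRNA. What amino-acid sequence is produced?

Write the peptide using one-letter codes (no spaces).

Answer: YLSHV

Derivation:
start AUG at pos 1
pos 1: AUG -> Y; peptide=Y
pos 4: UGG -> L; peptide=YL
pos 7: UCA -> S; peptide=YLS
pos 10: GGG -> H; peptide=YLSH
pos 13: AGU -> V; peptide=YLSHV
pos 16: UAA -> STOP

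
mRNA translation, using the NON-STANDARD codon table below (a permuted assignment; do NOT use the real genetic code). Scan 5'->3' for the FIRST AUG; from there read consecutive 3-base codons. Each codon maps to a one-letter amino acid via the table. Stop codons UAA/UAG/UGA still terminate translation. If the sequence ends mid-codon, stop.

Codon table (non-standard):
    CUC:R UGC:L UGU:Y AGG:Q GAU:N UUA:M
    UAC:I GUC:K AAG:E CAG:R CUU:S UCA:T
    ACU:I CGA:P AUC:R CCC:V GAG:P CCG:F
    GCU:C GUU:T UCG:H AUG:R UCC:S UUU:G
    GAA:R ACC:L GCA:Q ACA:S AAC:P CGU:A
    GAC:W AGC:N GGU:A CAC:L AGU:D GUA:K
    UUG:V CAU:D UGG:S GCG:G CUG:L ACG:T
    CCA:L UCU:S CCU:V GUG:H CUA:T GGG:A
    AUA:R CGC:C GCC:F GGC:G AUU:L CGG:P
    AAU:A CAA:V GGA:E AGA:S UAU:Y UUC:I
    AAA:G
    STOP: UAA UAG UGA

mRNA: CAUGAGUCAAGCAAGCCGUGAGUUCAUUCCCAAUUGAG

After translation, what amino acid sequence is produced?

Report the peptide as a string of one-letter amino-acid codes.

start AUG at pos 1
pos 1: AUG -> R; peptide=R
pos 4: AGU -> D; peptide=RD
pos 7: CAA -> V; peptide=RDV
pos 10: GCA -> Q; peptide=RDVQ
pos 13: AGC -> N; peptide=RDVQN
pos 16: CGU -> A; peptide=RDVQNA
pos 19: GAG -> P; peptide=RDVQNAP
pos 22: UUC -> I; peptide=RDVQNAPI
pos 25: AUU -> L; peptide=RDVQNAPIL
pos 28: CCC -> V; peptide=RDVQNAPILV
pos 31: AAU -> A; peptide=RDVQNAPILVA
pos 34: UGA -> STOP

Answer: RDVQNAPILVA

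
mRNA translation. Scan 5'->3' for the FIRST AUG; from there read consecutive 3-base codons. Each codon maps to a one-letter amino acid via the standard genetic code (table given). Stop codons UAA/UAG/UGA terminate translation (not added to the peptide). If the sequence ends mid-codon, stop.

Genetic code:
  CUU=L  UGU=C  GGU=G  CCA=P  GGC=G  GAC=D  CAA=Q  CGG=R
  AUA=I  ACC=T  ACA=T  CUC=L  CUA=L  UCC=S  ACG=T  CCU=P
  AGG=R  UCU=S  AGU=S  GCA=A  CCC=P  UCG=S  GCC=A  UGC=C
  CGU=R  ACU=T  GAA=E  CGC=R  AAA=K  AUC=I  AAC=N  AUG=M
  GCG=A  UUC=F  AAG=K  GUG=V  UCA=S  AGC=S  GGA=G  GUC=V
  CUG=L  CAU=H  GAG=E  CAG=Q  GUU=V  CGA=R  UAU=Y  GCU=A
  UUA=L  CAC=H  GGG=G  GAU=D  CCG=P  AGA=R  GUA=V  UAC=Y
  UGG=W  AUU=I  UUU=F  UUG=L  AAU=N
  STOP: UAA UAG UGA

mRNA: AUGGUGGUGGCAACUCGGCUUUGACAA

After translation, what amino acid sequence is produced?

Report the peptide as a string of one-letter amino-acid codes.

Answer: MVVATRL

Derivation:
start AUG at pos 0
pos 0: AUG -> M; peptide=M
pos 3: GUG -> V; peptide=MV
pos 6: GUG -> V; peptide=MVV
pos 9: GCA -> A; peptide=MVVA
pos 12: ACU -> T; peptide=MVVAT
pos 15: CGG -> R; peptide=MVVATR
pos 18: CUU -> L; peptide=MVVATRL
pos 21: UGA -> STOP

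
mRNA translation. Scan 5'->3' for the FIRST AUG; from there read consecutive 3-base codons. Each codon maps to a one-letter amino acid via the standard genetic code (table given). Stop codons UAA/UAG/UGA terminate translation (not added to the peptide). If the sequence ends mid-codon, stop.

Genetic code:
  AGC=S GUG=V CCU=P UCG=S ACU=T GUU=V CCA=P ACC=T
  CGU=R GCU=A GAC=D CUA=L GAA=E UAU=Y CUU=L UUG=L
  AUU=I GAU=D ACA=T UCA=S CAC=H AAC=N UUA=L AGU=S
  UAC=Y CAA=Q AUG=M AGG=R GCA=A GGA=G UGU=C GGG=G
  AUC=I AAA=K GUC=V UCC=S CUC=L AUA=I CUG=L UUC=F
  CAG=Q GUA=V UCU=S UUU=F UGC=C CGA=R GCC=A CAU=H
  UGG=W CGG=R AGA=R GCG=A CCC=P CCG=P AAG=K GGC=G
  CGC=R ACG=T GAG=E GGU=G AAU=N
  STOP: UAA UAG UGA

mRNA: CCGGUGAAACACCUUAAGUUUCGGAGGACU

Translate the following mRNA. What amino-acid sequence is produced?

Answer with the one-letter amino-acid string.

no AUG start codon found

Answer: (empty: no AUG start codon)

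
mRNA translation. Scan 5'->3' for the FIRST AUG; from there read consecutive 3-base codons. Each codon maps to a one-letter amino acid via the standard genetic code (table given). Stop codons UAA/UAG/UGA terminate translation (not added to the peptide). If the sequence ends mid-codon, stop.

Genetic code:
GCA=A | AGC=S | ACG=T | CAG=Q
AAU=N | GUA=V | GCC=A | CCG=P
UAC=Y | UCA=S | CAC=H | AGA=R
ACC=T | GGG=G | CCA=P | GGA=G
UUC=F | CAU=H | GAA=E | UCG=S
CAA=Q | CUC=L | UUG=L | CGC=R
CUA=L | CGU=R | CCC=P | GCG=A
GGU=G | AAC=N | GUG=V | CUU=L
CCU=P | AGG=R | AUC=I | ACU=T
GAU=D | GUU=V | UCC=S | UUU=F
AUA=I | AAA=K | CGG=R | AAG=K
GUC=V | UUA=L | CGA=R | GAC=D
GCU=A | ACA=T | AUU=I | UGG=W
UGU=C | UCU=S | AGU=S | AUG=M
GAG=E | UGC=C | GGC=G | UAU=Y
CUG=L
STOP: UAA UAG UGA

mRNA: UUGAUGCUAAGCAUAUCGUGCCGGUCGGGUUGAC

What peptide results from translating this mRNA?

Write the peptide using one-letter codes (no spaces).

Answer: MLSISCRSG

Derivation:
start AUG at pos 3
pos 3: AUG -> M; peptide=M
pos 6: CUA -> L; peptide=ML
pos 9: AGC -> S; peptide=MLS
pos 12: AUA -> I; peptide=MLSI
pos 15: UCG -> S; peptide=MLSIS
pos 18: UGC -> C; peptide=MLSISC
pos 21: CGG -> R; peptide=MLSISCR
pos 24: UCG -> S; peptide=MLSISCRS
pos 27: GGU -> G; peptide=MLSISCRSG
pos 30: UGA -> STOP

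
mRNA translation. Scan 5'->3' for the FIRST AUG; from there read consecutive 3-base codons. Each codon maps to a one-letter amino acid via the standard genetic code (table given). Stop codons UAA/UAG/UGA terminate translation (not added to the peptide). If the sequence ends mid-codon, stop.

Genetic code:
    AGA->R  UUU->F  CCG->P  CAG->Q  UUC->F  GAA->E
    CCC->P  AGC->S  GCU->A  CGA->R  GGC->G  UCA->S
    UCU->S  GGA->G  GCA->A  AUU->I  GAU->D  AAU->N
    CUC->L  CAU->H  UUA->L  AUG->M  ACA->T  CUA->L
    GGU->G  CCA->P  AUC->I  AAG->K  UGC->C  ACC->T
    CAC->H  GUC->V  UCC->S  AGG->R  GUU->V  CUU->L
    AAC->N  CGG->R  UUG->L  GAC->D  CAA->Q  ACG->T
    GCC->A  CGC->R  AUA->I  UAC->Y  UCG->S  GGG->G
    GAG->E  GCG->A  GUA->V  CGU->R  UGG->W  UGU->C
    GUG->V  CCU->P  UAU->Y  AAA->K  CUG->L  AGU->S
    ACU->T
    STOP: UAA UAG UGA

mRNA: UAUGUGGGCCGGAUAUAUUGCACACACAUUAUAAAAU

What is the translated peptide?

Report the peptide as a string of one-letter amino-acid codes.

Answer: MWAGYIAHTL

Derivation:
start AUG at pos 1
pos 1: AUG -> M; peptide=M
pos 4: UGG -> W; peptide=MW
pos 7: GCC -> A; peptide=MWA
pos 10: GGA -> G; peptide=MWAG
pos 13: UAU -> Y; peptide=MWAGY
pos 16: AUU -> I; peptide=MWAGYI
pos 19: GCA -> A; peptide=MWAGYIA
pos 22: CAC -> H; peptide=MWAGYIAH
pos 25: ACA -> T; peptide=MWAGYIAHT
pos 28: UUA -> L; peptide=MWAGYIAHTL
pos 31: UAA -> STOP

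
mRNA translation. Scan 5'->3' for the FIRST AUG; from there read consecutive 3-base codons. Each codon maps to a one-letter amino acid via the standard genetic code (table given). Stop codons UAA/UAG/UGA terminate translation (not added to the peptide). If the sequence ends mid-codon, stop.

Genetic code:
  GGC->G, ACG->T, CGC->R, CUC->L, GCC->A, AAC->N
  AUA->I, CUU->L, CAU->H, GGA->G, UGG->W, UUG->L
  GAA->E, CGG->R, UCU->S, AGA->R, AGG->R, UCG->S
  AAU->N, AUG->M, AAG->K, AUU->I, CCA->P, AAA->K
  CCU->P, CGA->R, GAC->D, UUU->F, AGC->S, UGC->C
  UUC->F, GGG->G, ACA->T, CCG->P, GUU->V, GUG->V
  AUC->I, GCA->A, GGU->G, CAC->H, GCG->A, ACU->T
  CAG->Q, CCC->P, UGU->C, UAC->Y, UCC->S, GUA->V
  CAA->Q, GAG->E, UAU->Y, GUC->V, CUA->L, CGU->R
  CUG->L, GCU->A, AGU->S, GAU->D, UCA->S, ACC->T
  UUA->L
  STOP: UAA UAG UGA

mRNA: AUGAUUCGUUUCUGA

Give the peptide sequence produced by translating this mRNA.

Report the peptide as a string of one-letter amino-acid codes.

start AUG at pos 0
pos 0: AUG -> M; peptide=M
pos 3: AUU -> I; peptide=MI
pos 6: CGU -> R; peptide=MIR
pos 9: UUC -> F; peptide=MIRF
pos 12: UGA -> STOP

Answer: MIRF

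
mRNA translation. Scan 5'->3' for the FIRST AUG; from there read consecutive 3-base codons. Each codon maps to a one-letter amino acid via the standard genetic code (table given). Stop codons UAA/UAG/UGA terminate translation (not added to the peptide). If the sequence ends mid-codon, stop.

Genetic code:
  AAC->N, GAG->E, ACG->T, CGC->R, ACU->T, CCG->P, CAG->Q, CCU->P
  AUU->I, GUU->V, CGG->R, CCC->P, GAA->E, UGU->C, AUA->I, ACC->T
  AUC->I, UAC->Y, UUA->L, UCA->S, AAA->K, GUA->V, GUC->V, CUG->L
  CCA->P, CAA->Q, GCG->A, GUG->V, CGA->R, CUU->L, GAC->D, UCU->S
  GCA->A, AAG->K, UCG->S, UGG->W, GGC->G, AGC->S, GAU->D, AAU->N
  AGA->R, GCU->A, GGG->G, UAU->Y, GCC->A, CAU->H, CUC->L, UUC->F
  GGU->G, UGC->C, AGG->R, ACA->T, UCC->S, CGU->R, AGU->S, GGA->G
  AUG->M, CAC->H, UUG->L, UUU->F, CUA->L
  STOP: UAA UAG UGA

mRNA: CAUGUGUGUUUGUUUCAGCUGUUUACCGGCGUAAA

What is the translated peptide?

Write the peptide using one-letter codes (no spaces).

start AUG at pos 1
pos 1: AUG -> M; peptide=M
pos 4: UGU -> C; peptide=MC
pos 7: GUU -> V; peptide=MCV
pos 10: UGU -> C; peptide=MCVC
pos 13: UUC -> F; peptide=MCVCF
pos 16: AGC -> S; peptide=MCVCFS
pos 19: UGU -> C; peptide=MCVCFSC
pos 22: UUA -> L; peptide=MCVCFSCL
pos 25: CCG -> P; peptide=MCVCFSCLP
pos 28: GCG -> A; peptide=MCVCFSCLPA
pos 31: UAA -> STOP

Answer: MCVCFSCLPA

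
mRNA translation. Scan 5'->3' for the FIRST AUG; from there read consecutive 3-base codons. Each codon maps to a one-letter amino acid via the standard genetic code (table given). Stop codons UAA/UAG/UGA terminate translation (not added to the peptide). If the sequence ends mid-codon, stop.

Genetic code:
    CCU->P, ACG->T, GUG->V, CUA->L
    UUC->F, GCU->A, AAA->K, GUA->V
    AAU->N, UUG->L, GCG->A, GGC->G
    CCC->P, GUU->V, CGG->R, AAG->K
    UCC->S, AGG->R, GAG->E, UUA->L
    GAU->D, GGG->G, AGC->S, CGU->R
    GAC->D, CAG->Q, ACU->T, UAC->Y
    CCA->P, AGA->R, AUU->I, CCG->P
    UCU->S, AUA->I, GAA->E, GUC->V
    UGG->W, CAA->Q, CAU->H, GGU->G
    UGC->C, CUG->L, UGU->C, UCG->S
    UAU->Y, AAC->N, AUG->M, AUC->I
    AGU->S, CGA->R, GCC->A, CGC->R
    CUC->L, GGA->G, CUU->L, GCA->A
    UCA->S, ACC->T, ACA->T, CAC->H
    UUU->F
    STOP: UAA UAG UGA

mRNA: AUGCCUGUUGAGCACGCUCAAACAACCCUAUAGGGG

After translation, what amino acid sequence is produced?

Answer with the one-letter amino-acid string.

start AUG at pos 0
pos 0: AUG -> M; peptide=M
pos 3: CCU -> P; peptide=MP
pos 6: GUU -> V; peptide=MPV
pos 9: GAG -> E; peptide=MPVE
pos 12: CAC -> H; peptide=MPVEH
pos 15: GCU -> A; peptide=MPVEHA
pos 18: CAA -> Q; peptide=MPVEHAQ
pos 21: ACA -> T; peptide=MPVEHAQT
pos 24: ACC -> T; peptide=MPVEHAQTT
pos 27: CUA -> L; peptide=MPVEHAQTTL
pos 30: UAG -> STOP

Answer: MPVEHAQTTL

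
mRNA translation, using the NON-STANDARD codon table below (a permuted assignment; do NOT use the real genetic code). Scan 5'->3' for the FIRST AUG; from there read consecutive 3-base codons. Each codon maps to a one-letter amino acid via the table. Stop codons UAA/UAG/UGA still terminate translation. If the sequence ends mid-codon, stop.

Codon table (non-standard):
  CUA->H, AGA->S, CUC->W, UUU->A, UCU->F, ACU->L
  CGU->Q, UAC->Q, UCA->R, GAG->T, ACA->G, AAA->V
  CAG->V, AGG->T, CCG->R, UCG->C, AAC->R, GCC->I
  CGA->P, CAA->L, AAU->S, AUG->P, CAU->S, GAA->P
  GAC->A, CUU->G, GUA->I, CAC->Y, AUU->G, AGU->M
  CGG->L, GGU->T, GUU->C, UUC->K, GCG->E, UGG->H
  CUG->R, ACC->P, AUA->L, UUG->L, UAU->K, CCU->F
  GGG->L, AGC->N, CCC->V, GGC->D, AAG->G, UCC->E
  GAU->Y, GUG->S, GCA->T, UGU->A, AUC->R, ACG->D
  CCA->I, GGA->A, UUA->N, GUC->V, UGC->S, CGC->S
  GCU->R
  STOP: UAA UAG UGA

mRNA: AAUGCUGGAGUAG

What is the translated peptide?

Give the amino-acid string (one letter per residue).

Answer: PRT

Derivation:
start AUG at pos 1
pos 1: AUG -> P; peptide=P
pos 4: CUG -> R; peptide=PR
pos 7: GAG -> T; peptide=PRT
pos 10: UAG -> STOP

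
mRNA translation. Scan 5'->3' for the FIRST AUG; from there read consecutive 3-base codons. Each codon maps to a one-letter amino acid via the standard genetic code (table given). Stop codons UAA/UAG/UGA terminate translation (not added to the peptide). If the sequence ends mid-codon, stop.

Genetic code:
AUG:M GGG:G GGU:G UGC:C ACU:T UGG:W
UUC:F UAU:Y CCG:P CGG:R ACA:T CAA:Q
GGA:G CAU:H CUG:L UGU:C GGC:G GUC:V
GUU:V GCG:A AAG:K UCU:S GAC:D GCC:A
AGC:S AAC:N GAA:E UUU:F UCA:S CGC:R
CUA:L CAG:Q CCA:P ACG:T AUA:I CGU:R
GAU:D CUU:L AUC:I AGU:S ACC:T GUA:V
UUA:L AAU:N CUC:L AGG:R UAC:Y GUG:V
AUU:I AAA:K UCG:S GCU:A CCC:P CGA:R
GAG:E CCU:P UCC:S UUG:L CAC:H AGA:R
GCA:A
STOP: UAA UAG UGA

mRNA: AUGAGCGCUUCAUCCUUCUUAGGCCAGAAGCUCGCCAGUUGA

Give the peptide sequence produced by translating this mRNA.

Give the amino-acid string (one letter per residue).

start AUG at pos 0
pos 0: AUG -> M; peptide=M
pos 3: AGC -> S; peptide=MS
pos 6: GCU -> A; peptide=MSA
pos 9: UCA -> S; peptide=MSAS
pos 12: UCC -> S; peptide=MSASS
pos 15: UUC -> F; peptide=MSASSF
pos 18: UUA -> L; peptide=MSASSFL
pos 21: GGC -> G; peptide=MSASSFLG
pos 24: CAG -> Q; peptide=MSASSFLGQ
pos 27: AAG -> K; peptide=MSASSFLGQK
pos 30: CUC -> L; peptide=MSASSFLGQKL
pos 33: GCC -> A; peptide=MSASSFLGQKLA
pos 36: AGU -> S; peptide=MSASSFLGQKLAS
pos 39: UGA -> STOP

Answer: MSASSFLGQKLAS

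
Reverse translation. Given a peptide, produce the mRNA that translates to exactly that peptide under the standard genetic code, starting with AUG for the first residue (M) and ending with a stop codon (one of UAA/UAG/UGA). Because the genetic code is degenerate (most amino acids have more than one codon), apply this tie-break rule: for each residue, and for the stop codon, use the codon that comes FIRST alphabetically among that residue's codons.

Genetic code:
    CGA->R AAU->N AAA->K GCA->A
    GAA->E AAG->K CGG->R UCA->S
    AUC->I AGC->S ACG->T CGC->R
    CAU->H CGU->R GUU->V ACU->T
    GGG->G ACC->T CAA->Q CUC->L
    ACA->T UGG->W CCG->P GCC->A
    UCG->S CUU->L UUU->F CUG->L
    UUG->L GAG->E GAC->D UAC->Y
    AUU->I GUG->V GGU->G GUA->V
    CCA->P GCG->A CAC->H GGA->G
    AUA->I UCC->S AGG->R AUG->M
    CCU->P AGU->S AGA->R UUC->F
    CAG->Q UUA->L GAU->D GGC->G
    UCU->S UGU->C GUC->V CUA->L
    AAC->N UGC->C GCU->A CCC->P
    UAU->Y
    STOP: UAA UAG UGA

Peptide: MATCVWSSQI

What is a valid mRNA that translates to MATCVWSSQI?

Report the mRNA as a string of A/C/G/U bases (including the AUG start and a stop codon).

Answer: mRNA: AUGGCAACAUGCGUAUGGAGCAGCCAAAUAUAA

Derivation:
residue 1: M -> AUG (start codon)
residue 2: A codons sorted = GCA,GCC,GCG,GCU -> pick first = GCA
residue 3: T codons sorted = ACA,ACC,ACG,ACU -> pick first = ACA
residue 4: C codons sorted = UGC,UGU -> pick first = UGC
residue 5: V codons sorted = GUA,GUC,GUG,GUU -> pick first = GUA
residue 6: W -> UGG (only codon)
residue 7: S codons sorted = AGC,AGU,UCA,UCC,UCG,UCU -> pick first = AGC
residue 8: S codons sorted = AGC,AGU,UCA,UCC,UCG,UCU -> pick first = AGC
residue 9: Q codons sorted = CAA,CAG -> pick first = CAA
residue 10: I codons sorted = AUA,AUC,AUU -> pick first = AUA
terminator: stop codons sorted = UAA,UAG,UGA -> pick first = UAA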